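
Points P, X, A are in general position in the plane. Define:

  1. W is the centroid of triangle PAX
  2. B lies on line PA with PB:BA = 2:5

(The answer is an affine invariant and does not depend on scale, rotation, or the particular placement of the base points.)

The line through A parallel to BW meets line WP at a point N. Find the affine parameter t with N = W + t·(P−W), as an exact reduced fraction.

Set P = (0, 0), X = (1, 0), A = (0, 1); any affine frame gives the same invariant.
1. W is the centroid of triangle PAX ⇒ W = (1/3, 1/3)
2. B lies on line PA with PB:BA = 2:5 ⇒ B = (0, 2/7)
through A parallel to BW: direction (1/3, 1/21); meets WP at N = (7/6, 7/6)
N = W + t·(P−W) with t = -5/2

t = -5/2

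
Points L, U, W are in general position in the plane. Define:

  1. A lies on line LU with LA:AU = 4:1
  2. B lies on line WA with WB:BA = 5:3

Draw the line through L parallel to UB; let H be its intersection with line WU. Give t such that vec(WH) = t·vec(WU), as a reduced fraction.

t = 4

Set L = (0, 0), U = (1, 0), W = (0, 1); any affine frame gives the same invariant.
1. A lies on line LU with LA:AU = 4:1 ⇒ A = (4/5, 0)
2. B lies on line WA with WB:BA = 5:3 ⇒ B = (1/2, 3/8)
through L parallel to UB: direction (-1/2, 3/8); meets WU at H = (4, -3)
H = W + t·(U−W) with t = 4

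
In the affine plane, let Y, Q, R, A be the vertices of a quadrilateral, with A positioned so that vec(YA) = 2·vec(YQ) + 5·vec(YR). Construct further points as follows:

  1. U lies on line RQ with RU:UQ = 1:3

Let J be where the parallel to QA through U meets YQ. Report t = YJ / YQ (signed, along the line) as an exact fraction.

t = 1/10

Set Y = (0, 0), Q = (1, 0), R = (0, 1), A = (2, 5); any affine frame gives the same invariant.
1. U lies on line RQ with RU:UQ = 1:3 ⇒ U = (1/4, 3/4)
through U parallel to QA: direction (1, 5); meets YQ at J = (1/10, 0)
J = Y + t·(Q−Y) with t = 1/10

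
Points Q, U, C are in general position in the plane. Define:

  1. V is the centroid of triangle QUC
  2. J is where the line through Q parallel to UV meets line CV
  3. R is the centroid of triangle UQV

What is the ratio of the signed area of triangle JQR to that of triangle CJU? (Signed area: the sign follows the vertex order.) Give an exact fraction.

Assign Q = (0, 0), U = (1, 0), C = (0, 1) — the answer is frame-independent, so this choice is without loss of generality.
1. V is the centroid of triangle QUC ⇒ V = (1/3, 1/3)
2. J is where the line through Q parallel to UV meets line CV ⇒ J = (2/3, -1/3)
3. R is the centroid of triangle UQV ⇒ R = (4/9, 1/9)
2·[JQR] = -2/9, 2·[CJU] = 2/3
[JQR]:[CJU] = -2/9:2/3 = -1/3

[JQR]:[CJU] = -1/3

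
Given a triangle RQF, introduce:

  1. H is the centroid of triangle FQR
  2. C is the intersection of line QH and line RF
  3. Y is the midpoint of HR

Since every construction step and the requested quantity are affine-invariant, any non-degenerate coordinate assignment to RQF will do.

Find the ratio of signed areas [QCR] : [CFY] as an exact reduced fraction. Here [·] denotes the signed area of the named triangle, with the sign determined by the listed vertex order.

[QCR]:[CFY] = -6

Work in coordinates with R = (0, 0), Q = (1, 0), F = (0, 1).
1. H is the centroid of triangle FQR ⇒ H = (1/3, 1/3)
2. C is the intersection of line QH and line RF ⇒ C = (0, 1/2)
3. Y is the midpoint of HR ⇒ Y = (1/6, 1/6)
2·[QCR] = 1/2, 2·[CFY] = -1/12
[QCR]:[CFY] = 1/2:-1/12 = -6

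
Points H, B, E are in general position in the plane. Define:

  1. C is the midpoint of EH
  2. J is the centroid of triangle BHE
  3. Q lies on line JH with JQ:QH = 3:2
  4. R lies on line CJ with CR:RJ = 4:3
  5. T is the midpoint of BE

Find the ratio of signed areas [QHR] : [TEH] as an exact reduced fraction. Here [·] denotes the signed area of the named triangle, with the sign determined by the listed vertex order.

Work in coordinates with H = (0, 0), B = (1, 0), E = (0, 1).
1. C is the midpoint of EH ⇒ C = (0, 1/2)
2. J is the centroid of triangle BHE ⇒ J = (1/3, 1/3)
3. Q lies on line JH with JQ:QH = 3:2 ⇒ Q = (2/15, 2/15)
4. R lies on line CJ with CR:RJ = 4:3 ⇒ R = (4/21, 17/42)
5. T is the midpoint of BE ⇒ T = (1/2, 1/2)
2·[QHR] = -1/35, 2·[TEH] = 1/2
[QHR]:[TEH] = -1/35:1/2 = -2/35

[QHR]:[TEH] = -2/35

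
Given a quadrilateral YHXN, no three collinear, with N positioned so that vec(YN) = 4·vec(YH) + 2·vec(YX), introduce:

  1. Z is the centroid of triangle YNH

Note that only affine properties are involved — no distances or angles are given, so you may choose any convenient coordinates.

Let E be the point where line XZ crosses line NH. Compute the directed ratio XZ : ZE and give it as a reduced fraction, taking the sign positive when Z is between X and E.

Work in coordinates with Y = (0, 0), H = (1, 0), X = (0, 1), N = (4, 2).
1. Z is the centroid of triangle YNH ⇒ Z = (5/3, 2/3)
line XZ meets NH at E = (25/13, 8/13)
Z = X + t·(E−X) with t = 13/15, so XZ:ZE = 13/15:2/15

XZ:ZE = 13/2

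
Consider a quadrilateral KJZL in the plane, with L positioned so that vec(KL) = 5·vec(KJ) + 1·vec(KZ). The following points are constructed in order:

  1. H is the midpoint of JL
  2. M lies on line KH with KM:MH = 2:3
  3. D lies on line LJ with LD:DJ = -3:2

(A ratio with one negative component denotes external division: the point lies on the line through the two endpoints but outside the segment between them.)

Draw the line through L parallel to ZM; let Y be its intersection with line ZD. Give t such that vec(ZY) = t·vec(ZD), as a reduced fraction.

Set K = (0, 0), J = (1, 0), Z = (0, 1), L = (5, 1); any affine frame gives the same invariant.
1. H is the midpoint of JL ⇒ H = (3, 1/2)
2. M lies on line KH with KM:MH = 2:3 ⇒ M = (6/5, 1/5)
3. D lies on line LJ with LD:DJ = -3:2 ⇒ D = (-7, -2)
through L parallel to ZM: direction (6/5, -4/5); meets ZD at Y = (70/23, 53/23)
Y = Z + t·(D−Z) with t = -10/23

t = -10/23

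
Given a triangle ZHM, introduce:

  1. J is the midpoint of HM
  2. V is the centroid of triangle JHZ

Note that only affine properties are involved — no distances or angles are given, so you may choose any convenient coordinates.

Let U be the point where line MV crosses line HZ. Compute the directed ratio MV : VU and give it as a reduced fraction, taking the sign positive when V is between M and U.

Choose coordinates Z = (0, 0), H = (1, 0), M = (0, 1).
1. J is the midpoint of HM ⇒ J = (1/2, 1/2)
2. V is the centroid of triangle JHZ ⇒ V = (1/2, 1/6)
line MV meets HZ at U = (3/5, 0)
V = M + t·(U−M) with t = 5/6, so MV:VU = 5/6:1/6

MV:VU = 5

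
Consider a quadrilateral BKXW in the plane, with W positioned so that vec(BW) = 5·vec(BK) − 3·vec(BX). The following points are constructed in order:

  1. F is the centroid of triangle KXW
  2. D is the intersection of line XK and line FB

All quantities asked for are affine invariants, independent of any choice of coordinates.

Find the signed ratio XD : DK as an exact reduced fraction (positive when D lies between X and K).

Choose coordinates B = (0, 0), K = (1, 0), X = (0, 1), W = (5, -3).
1. F is the centroid of triangle KXW ⇒ F = (2, -2/3)
2. D is the intersection of line XK and line FB ⇒ D = (3/2, -1/2)
D = X + t·(K−X) with t = 3/2, so XD:DK = t:(1−t) = 3/2:-1/2

XD:DK = -3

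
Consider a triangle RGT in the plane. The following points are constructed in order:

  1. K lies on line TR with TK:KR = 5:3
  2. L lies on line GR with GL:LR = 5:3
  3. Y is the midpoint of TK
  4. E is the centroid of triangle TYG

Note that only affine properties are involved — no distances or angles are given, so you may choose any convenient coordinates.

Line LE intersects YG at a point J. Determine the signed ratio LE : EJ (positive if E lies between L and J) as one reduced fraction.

LE:EJ = -41/8

Choose coordinates R = (0, 0), G = (1, 0), T = (0, 1).
1. K lies on line TR with TK:KR = 5:3 ⇒ K = (0, 3/8)
2. L lies on line GR with GL:LR = 5:3 ⇒ L = (3/8, 0)
3. Y is the midpoint of TK ⇒ Y = (0, 11/16)
4. E is the centroid of triangle TYG ⇒ E = (1/3, 9/16)
line LE meets YG at J = (14/41, 297/656)
E = L + t·(J−L) with t = 41/33, so LE:EJ = 41/33:-8/33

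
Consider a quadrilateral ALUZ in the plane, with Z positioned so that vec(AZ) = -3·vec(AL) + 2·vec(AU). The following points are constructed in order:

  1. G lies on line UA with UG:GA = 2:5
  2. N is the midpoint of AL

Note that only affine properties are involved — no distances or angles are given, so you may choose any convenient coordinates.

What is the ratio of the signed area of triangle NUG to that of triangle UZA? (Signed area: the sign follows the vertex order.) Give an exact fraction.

Choose coordinates A = (0, 0), L = (1, 0), U = (0, 1), Z = (-3, 2).
1. G lies on line UA with UG:GA = 2:5 ⇒ G = (0, 5/7)
2. N is the midpoint of AL ⇒ N = (1/2, 0)
2·[NUG] = 1/7, 2·[UZA] = 3
[NUG]:[UZA] = 1/7:3 = 1/21

[NUG]:[UZA] = 1/21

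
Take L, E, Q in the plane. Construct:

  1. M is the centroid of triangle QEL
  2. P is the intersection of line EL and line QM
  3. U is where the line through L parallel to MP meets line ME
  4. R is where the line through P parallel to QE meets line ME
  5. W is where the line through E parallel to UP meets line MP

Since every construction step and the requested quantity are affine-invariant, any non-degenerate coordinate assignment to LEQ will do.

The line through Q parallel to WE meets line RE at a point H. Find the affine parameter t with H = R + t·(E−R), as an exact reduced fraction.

Choose coordinates L = (0, 0), E = (1, 0), Q = (0, 1).
1. M is the centroid of triangle QEL ⇒ M = (1/3, 1/3)
2. P is the intersection of line EL and line QM ⇒ P = (1/2, 0)
3. U is where the line through L parallel to MP meets line ME ⇒ U = (-1/3, 2/3)
4. R is where the line through P parallel to QE meets line ME ⇒ R = (0, 1/2)
5. W is where the line through E parallel to UP meets line MP ⇒ W = (1/6, 2/3)
through Q parallel to WE: direction (5/6, -2/3); meets RE at H = (5/3, -1/3)
H = R + t·(E−R) with t = 5/3

t = 5/3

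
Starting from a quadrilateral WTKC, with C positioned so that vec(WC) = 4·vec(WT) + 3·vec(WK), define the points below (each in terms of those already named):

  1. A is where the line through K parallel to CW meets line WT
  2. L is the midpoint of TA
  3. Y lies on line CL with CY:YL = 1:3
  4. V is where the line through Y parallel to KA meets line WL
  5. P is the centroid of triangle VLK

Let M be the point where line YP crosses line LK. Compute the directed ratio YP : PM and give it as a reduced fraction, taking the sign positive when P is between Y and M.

Set W = (0, 0), T = (1, 0), K = (0, 1), C = (4, 3); any affine frame gives the same invariant.
1. A is where the line through K parallel to CW meets line WT ⇒ A = (-4/3, 0)
2. L is the midpoint of TA ⇒ L = (-1/6, 0)
3. Y lies on line CL with CY:YL = 1:3 ⇒ Y = (71/24, 9/4)
4. V is where the line through Y parallel to KA meets line WL ⇒ V = (-1/24, 0)
5. P is the centroid of triangle VLK ⇒ P = (-5/72, 1/3)
line YP meets LK at M = (-181/1560, 79/260)
P = Y + t·(M−Y) with t = 65/66, so YP:PM = 65/66:1/66

YP:PM = 65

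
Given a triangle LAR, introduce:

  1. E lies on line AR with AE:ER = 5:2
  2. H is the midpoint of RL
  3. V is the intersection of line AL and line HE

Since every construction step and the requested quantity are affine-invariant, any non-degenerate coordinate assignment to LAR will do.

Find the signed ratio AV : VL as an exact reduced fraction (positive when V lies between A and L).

Choose coordinates L = (0, 0), A = (1, 0), R = (0, 1).
1. E lies on line AR with AE:ER = 5:2 ⇒ E = (2/7, 5/7)
2. H is the midpoint of RL ⇒ H = (0, 1/2)
3. V is the intersection of line AL and line HE ⇒ V = (-2/3, 0)
V = A + t·(L−A) with t = 5/3, so AV:VL = t:(1−t) = 5/3:-2/3

AV:VL = -5/2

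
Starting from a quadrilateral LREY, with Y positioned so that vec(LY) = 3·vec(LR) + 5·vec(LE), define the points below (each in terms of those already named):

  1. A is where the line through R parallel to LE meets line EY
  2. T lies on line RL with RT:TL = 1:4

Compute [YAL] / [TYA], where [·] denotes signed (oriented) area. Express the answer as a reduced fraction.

[YAL]:[TYA] = 15/31

Set L = (0, 0), R = (1, 0), E = (0, 1), Y = (3, 5); any affine frame gives the same invariant.
1. A is where the line through R parallel to LE meets line EY ⇒ A = (1, 7/3)
2. T lies on line RL with RT:TL = 1:4 ⇒ T = (4/5, 0)
2·[YAL] = 2, 2·[TYA] = 62/15
[YAL]:[TYA] = 2:62/15 = 15/31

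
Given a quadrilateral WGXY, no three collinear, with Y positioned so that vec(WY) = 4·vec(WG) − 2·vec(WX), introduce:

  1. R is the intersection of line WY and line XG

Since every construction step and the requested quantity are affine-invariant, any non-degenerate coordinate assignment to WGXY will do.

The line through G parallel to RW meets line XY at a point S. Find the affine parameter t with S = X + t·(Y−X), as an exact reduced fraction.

t = 1/2

Work in coordinates with W = (0, 0), G = (1, 0), X = (0, 1), Y = (4, -2).
1. R is the intersection of line WY and line XG ⇒ R = (2, -1)
through G parallel to RW: direction (-2, 1); meets XY at S = (2, -1/2)
S = X + t·(Y−X) with t = 1/2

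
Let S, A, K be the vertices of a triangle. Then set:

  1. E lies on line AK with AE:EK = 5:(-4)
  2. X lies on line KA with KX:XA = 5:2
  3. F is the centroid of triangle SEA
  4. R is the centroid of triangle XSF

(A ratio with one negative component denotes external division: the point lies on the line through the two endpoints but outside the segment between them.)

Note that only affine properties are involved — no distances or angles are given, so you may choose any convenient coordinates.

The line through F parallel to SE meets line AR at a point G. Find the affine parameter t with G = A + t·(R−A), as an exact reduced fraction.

Work in coordinates with S = (0, 0), A = (1, 0), K = (0, 1).
1. E lies on line AK with AE:EK = 5:(-4) ⇒ E = (-4, 5)
2. X lies on line KA with KX:XA = 5:2 ⇒ X = (5/7, 2/7)
3. F is the centroid of triangle SEA ⇒ F = (-1, 5/3)
4. R is the centroid of triangle XSF ⇒ R = (-2/21, 41/63)
through F parallel to SE: direction (-4, 5); meets AR at G = (-49/181, 410/543)
G = A + t·(R−A) with t = 210/181

t = 210/181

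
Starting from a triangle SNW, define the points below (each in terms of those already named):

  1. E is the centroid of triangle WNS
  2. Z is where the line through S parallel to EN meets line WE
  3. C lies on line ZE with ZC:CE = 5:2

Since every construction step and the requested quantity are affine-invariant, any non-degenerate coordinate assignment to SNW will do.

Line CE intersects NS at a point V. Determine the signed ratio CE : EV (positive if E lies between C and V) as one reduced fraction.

Work in coordinates with S = (0, 0), N = (1, 0), W = (0, 1).
1. E is the centroid of triangle WNS ⇒ E = (1/3, 1/3)
2. Z is where the line through S parallel to EN meets line WE ⇒ Z = (2/3, -1/3)
3. C lies on line ZE with ZC:CE = 5:2 ⇒ C = (3/7, 1/7)
line CE meets NS at V = (1/2, 0)
E = C + t·(V−C) with t = -4/3, so CE:EV = -4/3:7/3

CE:EV = -4/7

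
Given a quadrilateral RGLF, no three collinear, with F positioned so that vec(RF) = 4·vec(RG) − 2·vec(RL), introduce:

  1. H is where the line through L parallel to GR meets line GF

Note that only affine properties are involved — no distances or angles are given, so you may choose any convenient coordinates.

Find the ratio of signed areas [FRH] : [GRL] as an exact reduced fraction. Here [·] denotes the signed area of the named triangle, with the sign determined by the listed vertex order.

Set R = (0, 0), G = (1, 0), L = (0, 1), F = (4, -2); any affine frame gives the same invariant.
1. H is where the line through L parallel to GR meets line GF ⇒ H = (-1/2, 1)
2·[FRH] = -3, 2·[GRL] = -1
[FRH]:[GRL] = -3:-1 = 3

[FRH]:[GRL] = 3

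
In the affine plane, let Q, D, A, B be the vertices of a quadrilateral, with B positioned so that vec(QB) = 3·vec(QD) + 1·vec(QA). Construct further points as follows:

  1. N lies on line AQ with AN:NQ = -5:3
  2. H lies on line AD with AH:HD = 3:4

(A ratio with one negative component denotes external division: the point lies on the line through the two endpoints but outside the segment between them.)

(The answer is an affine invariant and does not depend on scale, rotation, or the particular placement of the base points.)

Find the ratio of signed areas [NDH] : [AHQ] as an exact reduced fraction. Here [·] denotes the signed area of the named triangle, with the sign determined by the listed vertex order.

[NDH]:[AHQ] = -10/3

Choose coordinates Q = (0, 0), D = (1, 0), A = (0, 1), B = (3, 1).
1. N lies on line AQ with AN:NQ = -5:3 ⇒ N = (0, -3/2)
2. H lies on line AD with AH:HD = 3:4 ⇒ H = (3/7, 4/7)
2·[NDH] = 10/7, 2·[AHQ] = -3/7
[NDH]:[AHQ] = 10/7:-3/7 = -10/3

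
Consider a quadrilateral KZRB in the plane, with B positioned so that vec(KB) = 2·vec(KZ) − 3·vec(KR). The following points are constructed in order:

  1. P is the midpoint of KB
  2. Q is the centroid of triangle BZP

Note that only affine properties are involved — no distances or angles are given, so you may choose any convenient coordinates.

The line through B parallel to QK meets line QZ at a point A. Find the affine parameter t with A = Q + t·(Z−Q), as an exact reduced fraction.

Choose coordinates K = (0, 0), Z = (1, 0), R = (0, 1), B = (2, -3).
1. P is the midpoint of KB ⇒ P = (1, -3/2)
2. Q is the centroid of triangle BZP ⇒ Q = (4/3, -3/2)
through B parallel to QK: direction (-4/3, 3/2); meets QZ at A = (14/9, -5/2)
A = Q + t·(Z−Q) with t = -2/3

t = -2/3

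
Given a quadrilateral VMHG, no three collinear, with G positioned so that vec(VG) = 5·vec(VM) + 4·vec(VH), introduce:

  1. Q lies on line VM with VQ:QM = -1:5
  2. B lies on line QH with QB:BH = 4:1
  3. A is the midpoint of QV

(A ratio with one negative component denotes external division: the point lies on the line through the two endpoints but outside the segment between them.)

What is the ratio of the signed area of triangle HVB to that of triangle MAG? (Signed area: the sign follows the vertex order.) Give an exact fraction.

[HVB]:[MAG] = 1/90

Choose coordinates V = (0, 0), M = (1, 0), H = (0, 1), G = (5, 4).
1. Q lies on line VM with VQ:QM = -1:5 ⇒ Q = (-1/4, 0)
2. B lies on line QH with QB:BH = 4:1 ⇒ B = (-1/20, 4/5)
3. A is the midpoint of QV ⇒ A = (-1/8, 0)
2·[HVB] = -1/20, 2·[MAG] = -9/2
[HVB]:[MAG] = -1/20:-9/2 = 1/90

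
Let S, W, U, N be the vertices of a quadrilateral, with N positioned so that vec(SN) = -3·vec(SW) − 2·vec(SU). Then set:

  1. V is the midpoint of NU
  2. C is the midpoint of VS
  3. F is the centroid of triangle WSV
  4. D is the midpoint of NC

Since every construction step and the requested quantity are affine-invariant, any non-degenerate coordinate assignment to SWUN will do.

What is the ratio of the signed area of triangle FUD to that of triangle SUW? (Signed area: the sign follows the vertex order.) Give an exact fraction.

Choose coordinates S = (0, 0), W = (1, 0), U = (0, 1), N = (-3, -2).
1. V is the midpoint of NU ⇒ V = (-3/2, -1/2)
2. C is the midpoint of VS ⇒ C = (-3/4, -1/4)
3. F is the centroid of triangle WSV ⇒ F = (-1/6, -1/6)
4. D is the midpoint of NC ⇒ D = (-15/8, -9/8)
2·[FUD] = 11/6, 2·[SUW] = -1
[FUD]:[SUW] = 11/6:-1 = -11/6

[FUD]:[SUW] = -11/6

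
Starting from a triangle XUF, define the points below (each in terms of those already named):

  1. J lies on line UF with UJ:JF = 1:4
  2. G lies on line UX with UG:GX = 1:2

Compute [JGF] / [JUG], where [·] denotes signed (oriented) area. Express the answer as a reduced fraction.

Choose coordinates X = (0, 0), U = (1, 0), F = (0, 1).
1. J lies on line UF with UJ:JF = 1:4 ⇒ J = (4/5, 1/5)
2. G lies on line UX with UG:GX = 1:2 ⇒ G = (2/3, 0)
2·[JGF] = -4/15, 2·[JUG] = -1/15
[JGF]:[JUG] = -4/15:-1/15 = 4

[JGF]:[JUG] = 4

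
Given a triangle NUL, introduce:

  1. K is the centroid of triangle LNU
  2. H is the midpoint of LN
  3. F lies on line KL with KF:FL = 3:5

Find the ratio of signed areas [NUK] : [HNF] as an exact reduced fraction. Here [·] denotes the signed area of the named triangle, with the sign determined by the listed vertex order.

Assign N = (0, 0), U = (1, 0), L = (0, 1) — the answer is frame-independent, so this choice is without loss of generality.
1. K is the centroid of triangle LNU ⇒ K = (1/3, 1/3)
2. H is the midpoint of LN ⇒ H = (0, 1/2)
3. F lies on line KL with KF:FL = 3:5 ⇒ F = (5/24, 7/12)
2·[NUK] = 1/3, 2·[HNF] = 5/48
[NUK]:[HNF] = 1/3:5/48 = 16/5

[NUK]:[HNF] = 16/5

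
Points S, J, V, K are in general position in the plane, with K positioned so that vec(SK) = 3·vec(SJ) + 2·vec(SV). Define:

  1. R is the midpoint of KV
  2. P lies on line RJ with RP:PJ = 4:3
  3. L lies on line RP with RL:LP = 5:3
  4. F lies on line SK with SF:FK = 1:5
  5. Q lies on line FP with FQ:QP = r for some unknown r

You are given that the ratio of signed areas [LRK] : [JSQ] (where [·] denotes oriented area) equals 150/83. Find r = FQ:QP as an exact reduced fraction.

Work in coordinates with S = (0, 0), J = (1, 0), V = (0, 1), K = (3, 2).
1. R is the midpoint of KV ⇒ R = (3/2, 3/2)
2. P lies on line RJ with RP:PJ = 4:3 ⇒ P = (17/14, 9/14)
3. L lies on line RP with RL:LP = 5:3 ⇒ L = (37/28, 27/28)
4. F lies on line SK with SF:FK = 1:5 ⇒ F = (1/2, 1/3)
5. With FQ:QP = r, write λ = r/(r+1) so Q = F + λ·(P−F); Q is affine-linear in λ
Every point depending on Q is an affine combination of Q and λ-independent points, so each such coordinate is linear in λ; the λ² term in each signed area is a multiple of (P−F)×(P−F) = 0, so 2·[LRK] and 2·[JSQ] are each linear in λ. Evaluating at λ=0 and λ=1:
  2·[LRK] = -5/7,   2·[JSQ] = -13/42·λ − 1/3
So [LRK]:[JSQ] = (-5/7) / (-13/42·λ − 1/3). Setting this equal to 150/83:
  -5/7 = 150/83·(-13/42·λ − 1/3)  ⇒  λ = 1/5
Then r = λ/(1−λ) = (1/5)/(4/5) = 1/4. Check: with r = 1/4, Q = (9/14, 83/210) and [LRK]:[JSQ] = 150/83 as required.

r = 1/4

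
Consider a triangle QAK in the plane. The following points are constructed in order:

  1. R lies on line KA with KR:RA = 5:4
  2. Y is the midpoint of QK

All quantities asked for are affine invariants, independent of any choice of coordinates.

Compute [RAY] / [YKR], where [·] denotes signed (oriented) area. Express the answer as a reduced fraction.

Set Q = (0, 0), A = (1, 0), K = (0, 1); any affine frame gives the same invariant.
1. R lies on line KA with KR:RA = 5:4 ⇒ R = (5/9, 4/9)
2. Y is the midpoint of QK ⇒ Y = (0, 1/2)
2·[RAY] = -2/9, 2·[YKR] = -5/18
[RAY]:[YKR] = -2/9:-5/18 = 4/5

[RAY]:[YKR] = 4/5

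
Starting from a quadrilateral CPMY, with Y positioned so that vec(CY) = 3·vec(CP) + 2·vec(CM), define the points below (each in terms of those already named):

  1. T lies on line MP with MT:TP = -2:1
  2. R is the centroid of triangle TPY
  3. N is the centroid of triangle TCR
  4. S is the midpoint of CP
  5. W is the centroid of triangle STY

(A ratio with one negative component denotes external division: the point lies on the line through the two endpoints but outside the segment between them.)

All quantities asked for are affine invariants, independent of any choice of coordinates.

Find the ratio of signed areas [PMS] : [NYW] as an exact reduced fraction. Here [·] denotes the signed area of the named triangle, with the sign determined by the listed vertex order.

[PMS]:[NYW] = -27/10

Choose coordinates C = (0, 0), P = (1, 0), M = (0, 1), Y = (3, 2).
1. T lies on line MP with MT:TP = -2:1 ⇒ T = (2, -1)
2. R is the centroid of triangle TPY ⇒ R = (2, 1/3)
3. N is the centroid of triangle TCR ⇒ N = (4/3, -2/9)
4. S is the midpoint of CP ⇒ S = (1/2, 0)
5. W is the centroid of triangle STY ⇒ W = (11/6, 1/3)
2·[PMS] = 1/2, 2·[NYW] = -5/27
[PMS]:[NYW] = 1/2:-5/27 = -27/10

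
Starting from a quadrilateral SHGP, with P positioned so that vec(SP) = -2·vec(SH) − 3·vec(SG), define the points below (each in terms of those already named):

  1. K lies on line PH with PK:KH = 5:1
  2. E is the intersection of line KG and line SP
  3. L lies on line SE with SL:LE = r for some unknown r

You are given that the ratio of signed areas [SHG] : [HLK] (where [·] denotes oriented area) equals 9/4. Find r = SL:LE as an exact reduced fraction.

Set S = (0, 0), H = (1, 0), G = (0, 1), P = (-2, -3); any affine frame gives the same invariant.
1. K lies on line PH with PK:KH = 5:1 ⇒ K = (1/2, -1/2)
2. E is the intersection of line KG and line SP ⇒ E = (2/9, 1/3)
3. With SL:LE = r, write λ = r/(r+1) so L = S + λ·(E−S); L is affine-linear in λ
Every point depending on L is an affine combination of L and λ-independent points, so each such coordinate is linear in λ; the λ² term in each signed area is a multiple of (E−S)×(E−S) = 0, so 2·[SHG] and 2·[HLK] are each linear in λ. Evaluating at λ=0 and λ=1:
  2·[SHG] = 1,   2·[HLK] = 1/18·λ + 1/2
So [SHG]:[HLK] = (1) / (1/18·λ + 1/2). Setting this equal to 9/4:
  1 = 9/4·(1/18·λ + 1/2)  ⇒  λ = -1
Then r = λ/(1−λ) = (-1)/(2) = -1/2. Check: with r = -1/2, L = (-2/9, -1/3) and [SHG]:[HLK] = 9/4 as required.

r = -1/2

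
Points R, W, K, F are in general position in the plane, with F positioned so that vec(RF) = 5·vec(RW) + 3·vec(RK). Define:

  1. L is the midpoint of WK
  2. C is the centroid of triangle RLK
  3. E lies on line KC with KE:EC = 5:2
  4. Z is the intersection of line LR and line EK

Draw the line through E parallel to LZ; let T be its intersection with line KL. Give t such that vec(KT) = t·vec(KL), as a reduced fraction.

Assign R = (0, 0), W = (1, 0), K = (0, 1), F = (5, 3) — the answer is frame-independent, so this choice is without loss of generality.
1. L is the midpoint of WK ⇒ L = (1/2, 1/2)
2. C is the centroid of triangle RLK ⇒ C = (1/6, 1/2)
3. E lies on line KC with KE:EC = 5:2 ⇒ E = (5/42, 9/14)
4. Z is the intersection of line LR and line EK ⇒ Z = (1/4, 1/4)
through E parallel to LZ: direction (-1/4, -1/4); meets KL at T = (5/21, 16/21)
T = K + t·(L−K) with t = 10/21

t = 10/21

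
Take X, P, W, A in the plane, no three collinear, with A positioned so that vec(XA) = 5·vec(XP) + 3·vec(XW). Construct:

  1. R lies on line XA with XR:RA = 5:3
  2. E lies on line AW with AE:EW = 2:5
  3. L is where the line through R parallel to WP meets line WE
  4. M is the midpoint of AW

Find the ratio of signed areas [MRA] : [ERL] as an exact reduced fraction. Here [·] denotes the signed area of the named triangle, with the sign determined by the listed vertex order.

[MRA]:[ERL] = -7/2

Assign X = (0, 0), P = (1, 0), W = (0, 1), A = (5, 3) — the answer is frame-independent, so this choice is without loss of generality.
1. R lies on line XA with XR:RA = 5:3 ⇒ R = (25/8, 15/8)
2. E lies on line AW with AE:EW = 2:5 ⇒ E = (25/7, 17/7)
3. L is where the line through R parallel to WP meets line WE ⇒ L = (20/7, 15/7)
4. M is the midpoint of AW ⇒ M = (5/2, 2)
2·[MRA] = 15/16, 2·[ERL] = -15/56
[MRA]:[ERL] = 15/16:-15/56 = -7/2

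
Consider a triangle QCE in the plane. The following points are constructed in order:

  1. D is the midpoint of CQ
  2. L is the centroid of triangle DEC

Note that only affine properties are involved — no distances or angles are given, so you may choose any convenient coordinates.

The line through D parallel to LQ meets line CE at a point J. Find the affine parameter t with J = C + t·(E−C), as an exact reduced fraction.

t = 1/5

Set Q = (0, 0), C = (1, 0), E = (0, 1); any affine frame gives the same invariant.
1. D is the midpoint of CQ ⇒ D = (1/2, 0)
2. L is the centroid of triangle DEC ⇒ L = (1/2, 1/3)
through D parallel to LQ: direction (-1/2, -1/3); meets CE at J = (4/5, 1/5)
J = C + t·(E−C) with t = 1/5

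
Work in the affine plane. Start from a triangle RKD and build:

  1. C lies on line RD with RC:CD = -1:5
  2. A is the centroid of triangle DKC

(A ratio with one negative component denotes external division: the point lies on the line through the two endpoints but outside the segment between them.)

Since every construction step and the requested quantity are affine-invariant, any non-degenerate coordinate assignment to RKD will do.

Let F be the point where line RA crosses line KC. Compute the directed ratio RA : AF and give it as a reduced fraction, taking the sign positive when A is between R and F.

RA:AF = -2/5

Set R = (0, 0), K = (1, 0), D = (0, 1); any affine frame gives the same invariant.
1. C lies on line RD with RC:CD = -1:5 ⇒ C = (0, -1/4)
2. A is the centroid of triangle DKC ⇒ A = (1/3, 1/4)
line RA meets KC at F = (-1/2, -3/8)
A = R + t·(F−R) with t = -2/3, so RA:AF = -2/3:5/3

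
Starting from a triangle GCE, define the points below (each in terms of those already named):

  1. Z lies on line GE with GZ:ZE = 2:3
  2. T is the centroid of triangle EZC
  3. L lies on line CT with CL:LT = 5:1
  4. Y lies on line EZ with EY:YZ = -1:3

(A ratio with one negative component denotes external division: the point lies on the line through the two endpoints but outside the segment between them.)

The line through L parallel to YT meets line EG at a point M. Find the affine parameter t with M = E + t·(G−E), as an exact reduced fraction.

t = -1/2

Choose coordinates G = (0, 0), C = (1, 0), E = (0, 1).
1. Z lies on line GE with GZ:ZE = 2:3 ⇒ Z = (0, 2/5)
2. T is the centroid of triangle EZC ⇒ T = (1/3, 7/15)
3. L lies on line CT with CL:LT = 5:1 ⇒ L = (4/9, 7/18)
4. Y lies on line EZ with EY:YZ = -1:3 ⇒ Y = (0, 13/10)
through L parallel to YT: direction (1/3, -5/6); meets EG at M = (0, 3/2)
M = E + t·(G−E) with t = -1/2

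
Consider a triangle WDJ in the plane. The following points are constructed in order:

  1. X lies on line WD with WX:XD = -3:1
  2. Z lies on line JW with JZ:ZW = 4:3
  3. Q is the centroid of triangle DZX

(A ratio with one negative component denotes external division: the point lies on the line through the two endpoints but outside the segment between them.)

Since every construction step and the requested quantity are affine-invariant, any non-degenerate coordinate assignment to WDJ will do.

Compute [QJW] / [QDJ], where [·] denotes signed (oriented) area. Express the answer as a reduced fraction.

[QJW]:[QDJ] = 35

Choose coordinates W = (0, 0), D = (1, 0), J = (0, 1).
1. X lies on line WD with WX:XD = -3:1 ⇒ X = (3/2, 0)
2. Z lies on line JW with JZ:ZW = 4:3 ⇒ Z = (0, 3/7)
3. Q is the centroid of triangle DZX ⇒ Q = (5/6, 1/7)
2·[QJW] = 5/6, 2·[QDJ] = 1/42
[QJW]:[QDJ] = 5/6:1/42 = 35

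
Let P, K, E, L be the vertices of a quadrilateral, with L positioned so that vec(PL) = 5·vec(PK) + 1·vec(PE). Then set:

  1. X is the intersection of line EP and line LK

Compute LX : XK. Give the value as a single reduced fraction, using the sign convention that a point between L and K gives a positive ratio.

Set P = (0, 0), K = (1, 0), E = (0, 1), L = (5, 1); any affine frame gives the same invariant.
1. X is the intersection of line EP and line LK ⇒ X = (0, -1/4)
X = L + t·(K−L) with t = 5/4, so LX:XK = t:(1−t) = 5/4:-1/4

LX:XK = -5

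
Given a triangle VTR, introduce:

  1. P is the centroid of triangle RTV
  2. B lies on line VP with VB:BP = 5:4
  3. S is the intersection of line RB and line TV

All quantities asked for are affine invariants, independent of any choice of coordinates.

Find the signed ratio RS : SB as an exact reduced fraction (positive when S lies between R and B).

Set V = (0, 0), T = (1, 0), R = (0, 1); any affine frame gives the same invariant.
1. P is the centroid of triangle RTV ⇒ P = (1/3, 1/3)
2. B lies on line VP with VB:BP = 5:4 ⇒ B = (5/27, 5/27)
3. S is the intersection of line RB and line TV ⇒ S = (5/22, 0)
S = R + t·(B−R) with t = 27/22, so RS:SB = t:(1−t) = 27/22:-5/22

RS:SB = -27/5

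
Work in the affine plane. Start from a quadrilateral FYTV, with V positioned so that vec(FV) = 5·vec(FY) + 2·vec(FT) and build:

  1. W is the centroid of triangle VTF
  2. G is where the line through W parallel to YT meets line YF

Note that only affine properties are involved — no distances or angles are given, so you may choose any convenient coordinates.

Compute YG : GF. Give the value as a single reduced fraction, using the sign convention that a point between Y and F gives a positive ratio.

Assign F = (0, 0), Y = (1, 0), T = (0, 1), V = (5, 2) — the answer is frame-independent, so this choice is without loss of generality.
1. W is the centroid of triangle VTF ⇒ W = (5/3, 1)
2. G is where the line through W parallel to YT meets line YF ⇒ G = (8/3, 0)
G = Y + t·(F−Y) with t = -5/3, so YG:GF = t:(1−t) = -5/3:8/3

YG:GF = -5/8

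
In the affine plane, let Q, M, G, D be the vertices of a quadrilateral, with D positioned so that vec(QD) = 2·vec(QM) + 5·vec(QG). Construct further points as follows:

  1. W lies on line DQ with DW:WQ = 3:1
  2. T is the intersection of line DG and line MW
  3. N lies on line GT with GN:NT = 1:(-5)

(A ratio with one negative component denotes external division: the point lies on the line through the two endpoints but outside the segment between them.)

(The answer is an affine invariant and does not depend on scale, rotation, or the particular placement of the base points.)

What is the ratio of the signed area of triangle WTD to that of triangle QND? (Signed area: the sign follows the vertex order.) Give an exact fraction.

Set Q = (0, 0), M = (1, 0), G = (0, 1), D = (2, 5); any affine frame gives the same invariant.
1. W lies on line DQ with DW:WQ = 3:1 ⇒ W = (1/2, 5/4)
2. T is the intersection of line DG and line MW ⇒ T = (1/3, 5/3)
3. N lies on line GT with GN:NT = 1:(-5) ⇒ N = (-1/12, 5/6)
2·[WTD] = -5/4, 2·[QND] = -25/12
[WTD]:[QND] = -5/4:-25/12 = 3/5

[WTD]:[QND] = 3/5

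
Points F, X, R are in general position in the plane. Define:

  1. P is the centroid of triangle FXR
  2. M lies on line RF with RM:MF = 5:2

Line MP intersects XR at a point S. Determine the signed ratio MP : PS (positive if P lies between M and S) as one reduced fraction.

Choose coordinates F = (0, 0), X = (1, 0), R = (0, 1).
1. P is the centroid of triangle FXR ⇒ P = (1/3, 1/3)
2. M lies on line RF with RM:MF = 5:2 ⇒ M = (0, 2/7)
line MP meets XR at S = (5/8, 3/8)
P = M + t·(S−M) with t = 8/15, so MP:PS = 8/15:7/15

MP:PS = 8/7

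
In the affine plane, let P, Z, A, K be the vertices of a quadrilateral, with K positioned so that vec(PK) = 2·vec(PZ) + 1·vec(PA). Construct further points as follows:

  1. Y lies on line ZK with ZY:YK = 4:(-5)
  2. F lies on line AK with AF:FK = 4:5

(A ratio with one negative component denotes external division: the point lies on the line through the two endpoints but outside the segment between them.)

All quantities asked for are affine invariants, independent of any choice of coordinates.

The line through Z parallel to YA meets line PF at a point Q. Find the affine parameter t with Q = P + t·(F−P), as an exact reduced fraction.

t = 45/13

Assign P = (0, 0), Z = (1, 0), A = (0, 1), K = (2, 1) — the answer is frame-independent, so this choice is without loss of generality.
1. Y lies on line ZK with ZY:YK = 4:(-5) ⇒ Y = (-3, -4)
2. F lies on line AK with AF:FK = 4:5 ⇒ F = (8/9, 1)
through Z parallel to YA: direction (3, 5); meets PF at Q = (40/13, 45/13)
Q = P + t·(F−P) with t = 45/13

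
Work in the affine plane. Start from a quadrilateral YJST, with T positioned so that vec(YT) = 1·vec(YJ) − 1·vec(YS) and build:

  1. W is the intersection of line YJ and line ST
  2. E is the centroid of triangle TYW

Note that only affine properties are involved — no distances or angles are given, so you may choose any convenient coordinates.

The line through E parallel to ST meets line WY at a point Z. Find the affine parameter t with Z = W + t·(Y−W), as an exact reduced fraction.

t = 1/3

Set Y = (0, 0), J = (1, 0), S = (0, 1), T = (1, -1); any affine frame gives the same invariant.
1. W is the intersection of line YJ and line ST ⇒ W = (1/2, 0)
2. E is the centroid of triangle TYW ⇒ E = (1/2, -1/3)
through E parallel to ST: direction (1, -2); meets WY at Z = (1/3, 0)
Z = W + t·(Y−W) with t = 1/3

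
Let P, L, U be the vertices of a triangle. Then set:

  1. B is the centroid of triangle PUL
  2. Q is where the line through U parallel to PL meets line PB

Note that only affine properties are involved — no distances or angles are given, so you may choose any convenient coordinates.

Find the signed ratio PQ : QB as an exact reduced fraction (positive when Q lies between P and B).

Set P = (0, 0), L = (1, 0), U = (0, 1); any affine frame gives the same invariant.
1. B is the centroid of triangle PUL ⇒ B = (1/3, 1/3)
2. Q is where the line through U parallel to PL meets line PB ⇒ Q = (1, 1)
Q = P + t·(B−P) with t = 3, so PQ:QB = t:(1−t) = 3:-2

PQ:QB = -3/2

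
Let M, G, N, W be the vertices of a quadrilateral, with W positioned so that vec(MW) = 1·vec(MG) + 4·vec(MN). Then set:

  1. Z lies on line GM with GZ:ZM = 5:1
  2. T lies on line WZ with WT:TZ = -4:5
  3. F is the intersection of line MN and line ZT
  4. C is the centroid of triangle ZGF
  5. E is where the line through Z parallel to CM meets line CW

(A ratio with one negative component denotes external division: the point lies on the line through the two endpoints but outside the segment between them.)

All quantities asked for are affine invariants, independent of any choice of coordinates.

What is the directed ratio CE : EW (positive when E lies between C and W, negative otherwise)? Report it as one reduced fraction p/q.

Choose coordinates M = (0, 0), G = (1, 0), N = (0, 1), W = (1, 4).
1. Z lies on line GM with GZ:ZM = 5:1 ⇒ Z = (1/6, 0)
2. T lies on line WZ with WT:TZ = -4:5 ⇒ T = (13/3, 20)
3. F is the intersection of line MN and line ZT ⇒ F = (0, -4/5)
4. C is the centroid of triangle ZGF ⇒ C = (7/18, -4/15)
5. E is where the line through Z parallel to CM meets line CW ⇒ E = (149/369, -20/123)
E = C + t·(W−C) with t = 1/41, so CE:EW = t:(1−t) = 1/41:40/41

CE:EW = 1/40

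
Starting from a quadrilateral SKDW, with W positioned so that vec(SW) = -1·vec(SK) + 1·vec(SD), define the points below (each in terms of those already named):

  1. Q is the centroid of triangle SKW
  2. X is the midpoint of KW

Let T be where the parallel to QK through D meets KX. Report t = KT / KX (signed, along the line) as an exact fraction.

Assign S = (0, 0), K = (1, 0), D = (0, 1), W = (-1, 1) — the answer is frame-independent, so this choice is without loss of generality.
1. Q is the centroid of triangle SKW ⇒ Q = (0, 1/3)
2. X is the midpoint of KW ⇒ X = (0, 1/2)
through D parallel to QK: direction (1, -1/3); meets KX at T = (-3, 2)
T = K + t·(X−K) with t = 4

t = 4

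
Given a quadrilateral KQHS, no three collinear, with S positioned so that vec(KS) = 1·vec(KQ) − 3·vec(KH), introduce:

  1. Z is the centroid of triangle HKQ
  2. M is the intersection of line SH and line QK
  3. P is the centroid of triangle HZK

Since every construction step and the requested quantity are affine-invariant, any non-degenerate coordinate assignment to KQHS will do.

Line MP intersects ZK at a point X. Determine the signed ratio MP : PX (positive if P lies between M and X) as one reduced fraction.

Assign K = (0, 0), Q = (1, 0), H = (0, 1), S = (1, -3) — the answer is frame-independent, so this choice is without loss of generality.
1. Z is the centroid of triangle HKQ ⇒ Z = (1/3, 1/3)
2. M is the intersection of line SH and line QK ⇒ M = (1/4, 0)
3. P is the centroid of triangle HZK ⇒ P = (1/9, 4/9)
line MP meets ZK at X = (4/21, 4/21)
P = M + t·(X−M) with t = 7/3, so MP:PX = 7/3:-4/3

MP:PX = -7/4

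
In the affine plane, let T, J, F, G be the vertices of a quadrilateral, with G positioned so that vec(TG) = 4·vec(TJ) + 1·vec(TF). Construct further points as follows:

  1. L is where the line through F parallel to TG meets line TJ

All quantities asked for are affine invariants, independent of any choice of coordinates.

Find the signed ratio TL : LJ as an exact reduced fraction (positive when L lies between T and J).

Choose coordinates T = (0, 0), J = (1, 0), F = (0, 1), G = (4, 1).
1. L is where the line through F parallel to TG meets line TJ ⇒ L = (-4, 0)
L = T + t·(J−T) with t = -4, so TL:LJ = t:(1−t) = -4:5

TL:LJ = -4/5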